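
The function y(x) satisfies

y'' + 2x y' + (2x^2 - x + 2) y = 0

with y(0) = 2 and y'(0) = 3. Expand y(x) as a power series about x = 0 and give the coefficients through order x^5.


Ansatz: y(x) = sum_{n>=0} a_n x^n, so y'(x) = sum_{n>=1} n a_n x^(n-1) and y''(x) = sum_{n>=2} n(n-1) a_n x^(n-2).
Substitute into P(x) y'' + Q(x) y' + R(x) y = 0 with P(x) = 1, Q(x) = 2x, R(x) = 2x^2 - x + 2, and match powers of x.
Initial conditions: a_0 = 2, a_1 = 3.
Setting the coefficient of each power of x to zero and solving order by order (substituting the coefficients already found):
  x^0: 2 a_2 + 2 a_0 = 0  ->  2 a_2 = -2 a_0 = -4  ->  a_2 = -2
  x^1: 6 a_3 + 4 a_1 - a_0 = 0  ->  6 a_3 = -4 a_1 + a_0 = -10  ->  a_3 = -5/3
  x^2: 12 a_4 + 6 a_2 - a_1 + 2 a_0 = 0  ->  12 a_4 = -6 a_2 + a_1 - 2 a_0 = 11  ->  a_4 = 11/12
  x^3: 20 a_5 + 8 a_3 - a_2 + 2 a_1 = 0  ->  20 a_5 = -8 a_3 + a_2 - 2 a_1 = 16/3  ->  a_5 = 4/15
Truncated series: y(x) = 2 + 3 x - 2 x^2 - (5/3) x^3 + (11/12) x^4 + (4/15) x^5 + O(x^6).

a_0 = 2; a_1 = 3; a_2 = -2; a_3 = -5/3; a_4 = 11/12; a_5 = 4/15


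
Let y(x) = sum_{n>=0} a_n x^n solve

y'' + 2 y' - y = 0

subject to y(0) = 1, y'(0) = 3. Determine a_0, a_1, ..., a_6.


Ansatz: y(x) = sum_{n>=0} a_n x^n, so y'(x) = sum_{n>=1} n a_n x^(n-1) and y''(x) = sum_{n>=2} n(n-1) a_n x^(n-2).
Substitute into P(x) y'' + Q(x) y' + R(x) y = 0 with P(x) = 1, Q(x) = 2, R(x) = -1, and match powers of x.
Initial conditions: a_0 = 1, a_1 = 3.
Setting the coefficient of each power of x to zero and solving order by order (substituting the coefficients already found):
  x^0: 2 a_2 + 2 a_1 - a_0 = 0  ->  2 a_2 = -2 a_1 + a_0 = -5  ->  a_2 = -5/2
  x^1: 6 a_3 + 4 a_2 - a_1 = 0  ->  6 a_3 = -4 a_2 + a_1 = 13  ->  a_3 = 13/6
  x^2: 12 a_4 + 6 a_3 - a_2 = 0  ->  12 a_4 = -6 a_3 + a_2 = -31/2  ->  a_4 = -31/24
  x^3: 20 a_5 + 8 a_4 - a_3 = 0  ->  20 a_5 = -8 a_4 + a_3 = 25/2  ->  a_5 = 5/8
  x^4: 30 a_6 + 10 a_5 - a_4 = 0  ->  30 a_6 = -10 a_5 + a_4 = -181/24  ->  a_6 = -181/720
Truncated series: y(x) = 1 + 3 x - (5/2) x^2 + (13/6) x^3 - (31/24) x^4 + (5/8) x^5 - (181/720) x^6 + O(x^7).

a_0 = 1; a_1 = 3; a_2 = -5/2; a_3 = 13/6; a_4 = -31/24; a_5 = 5/8; a_6 = -181/720


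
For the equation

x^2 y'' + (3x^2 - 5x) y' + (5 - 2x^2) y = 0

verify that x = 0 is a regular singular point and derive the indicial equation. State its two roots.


Divide by x^2 to reach normal form y'' + P_1(x) y' + P_2(x) y = 0 with P_1(x) = 3 - 5/x and P_2(x) = -2 + 5/x^2.
x = 0 is a singular point because the y'-coefficient 3 - 5/x has a pole at x = 0 and the y-coefficient -2 + 5/x^2 has a pole at x = 0.
It is a regular singular point because x P_1(x) = p(x) = 3x - 5 and x^2 P_2(x) = q(x) = 5 - 2x^2 are polynomials, hence analytic at x = 0.
p(0) = -5,  q(0) = 5.
Indicial equation: r(r-1) + p(0) r + q(0) = 0, i.e. r^2 + (p(0) - 1) r + q(0) = 0, i.e. r^2 - 6 r + 5 = 0.
Discriminant: (-6)^2 - 4(5) = 16, so r = (6 ± 4)/2.
Solving: r_1 = 5, r_2 = 1.

indicial: r^2 - 6 r + 5 = 0; roots r_1 = 5, r_2 = 1


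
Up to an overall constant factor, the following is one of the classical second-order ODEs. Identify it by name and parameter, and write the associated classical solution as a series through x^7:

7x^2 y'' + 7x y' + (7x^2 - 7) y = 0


All three coefficients share the factor 7; dividing through by 7 gives  x^2 y'' + x y' + (x^2 - 1) y = 0.
This matches the Bessel equation x^2 y'' + x y' + (x^2 - nu^2) y = 0 with nu^2 = 1, so nu = 1; the solution bounded at x = 0 is J_1(x).
Frobenius at x = 0: indicial roots ±nu; for r = nu the recurrence k(k + 2nu) c_k = -c_{k-2} gives the standard series J_nu(x) = sum_{k>=0} (-1)^k / (k! (k+nu)!) (x/2)^(2k+nu). Evaluate the first 4 terms:
  k = 0: (-1)^0 / (0! * 1! * 2^1) x^1 = 1/(1*1*2) x^1 = (1/2) x^1
  k = 1: (-1)^1 / (1! * 2! * 2^3) x^3 = -1/(1*2*8) x^3 = (-1/16) x^3
  k = 2: (-1)^2 / (2! * 3! * 2^5) x^5 = 1/(2*6*32) x^5 = (1/384) x^5
  k = 3: (-1)^3 / (3! * 4! * 2^7) x^7 = -1/(6*24*128) x^7 = (-1/18432) x^7
Hence J_1(x) = -x^7/18432 + x^5/384 - x^3/16 + x/2 + ....

J_1(x); series = -x^7/18432 + x^5/384 - x^3/16 + x/2


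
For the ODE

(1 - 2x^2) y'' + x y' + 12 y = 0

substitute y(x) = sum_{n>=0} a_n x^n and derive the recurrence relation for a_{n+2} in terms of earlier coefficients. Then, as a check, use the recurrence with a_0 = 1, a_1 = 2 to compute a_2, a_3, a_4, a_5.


Substitute y = sum_n a_n x^n.
(1 - 2 x^2) y'' contributes (n+2)(n+1) a_{n+2} - 2 n(n-1) a_n at x^n.
x y'(x) contributes n a_n at x^n.
12 y(x) contributes 12 a_n at x^n.
Matching x^n: (n+2)(n+1) a_{n+2} + (-2 n(n-1) + n + 12) a_n = 0.
Thus a_{n+2} = (2 n(n-1) - n - 12) / ((n+1)(n+2)) * a_n.

Check with a_0 = 1, a_1 = 2 (apply the recurrence for n = 0, 1, 2, 3): a_0 = 1, a_1 = 2, a_2 = -6, a_3 = -13/3, a_4 = 5, a_5 = 13/20.

a_(n+2) = (2 n(n-1) - n - 12) / ((n+1)(n+2)) * a_n; check: a_0 = 1, a_1 = 2, a_2 = -6, a_3 = -13/3, a_4 = 5, a_5 = 13/20


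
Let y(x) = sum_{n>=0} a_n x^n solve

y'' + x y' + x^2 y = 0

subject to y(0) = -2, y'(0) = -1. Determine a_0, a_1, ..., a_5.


Ansatz: y(x) = sum_{n>=0} a_n x^n, so y'(x) = sum_{n>=1} n a_n x^(n-1) and y''(x) = sum_{n>=2} n(n-1) a_n x^(n-2).
Substitute into P(x) y'' + Q(x) y' + R(x) y = 0 with P(x) = 1, Q(x) = x, R(x) = x^2, and match powers of x.
Initial conditions: a_0 = -2, a_1 = -1.
Setting the coefficient of each power of x to zero and solving order by order (substituting the coefficients already found):
  x^0: 2 a_2 = 0  ->  a_2 = 0
  x^1: 6 a_3 + a_1 = 0  ->  6 a_3 = -a_1 = 1  ->  a_3 = 1/6
  x^2: 12 a_4 + 2 a_2 + a_0 = 0  ->  12 a_4 = -2 a_2 - a_0 = 2  ->  a_4 = 1/6
  x^3: 20 a_5 + 3 a_3 + a_1 = 0  ->  20 a_5 = -3 a_3 - a_1 = 1/2  ->  a_5 = 1/40
Truncated series: y(x) = -2 - x + (1/6) x^3 + (1/6) x^4 + (1/40) x^5 + O(x^6).

a_0 = -2; a_1 = -1; a_2 = 0; a_3 = 1/6; a_4 = 1/6; a_5 = 1/40


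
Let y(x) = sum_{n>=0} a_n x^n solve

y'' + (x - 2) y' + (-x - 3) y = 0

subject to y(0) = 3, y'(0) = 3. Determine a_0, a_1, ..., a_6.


Ansatz: y(x) = sum_{n>=0} a_n x^n, so y'(x) = sum_{n>=1} n a_n x^(n-1) and y''(x) = sum_{n>=2} n(n-1) a_n x^(n-2).
Substitute into P(x) y'' + Q(x) y' + R(x) y = 0 with P(x) = 1, Q(x) = x - 2, R(x) = -x - 3, and match powers of x.
Initial conditions: a_0 = 3, a_1 = 3.
Setting the coefficient of each power of x to zero and solving order by order (substituting the coefficients already found):
  x^0: 2 a_2 - 2 a_1 - 3 a_0 = 0  ->  2 a_2 = 2 a_1 + 3 a_0 = 15  ->  a_2 = 15/2
  x^1: 6 a_3 - 4 a_2 - 2 a_1 - a_0 = 0  ->  6 a_3 = 4 a_2 + 2 a_1 + a_0 = 39  ->  a_3 = 13/2
  x^2: 12 a_4 - 6 a_3 - a_2 - a_1 = 0  ->  12 a_4 = 6 a_3 + a_2 + a_1 = 99/2  ->  a_4 = 33/8
  x^3: 20 a_5 - 8 a_4 - a_2 = 0  ->  20 a_5 = 8 a_4 + a_2 = 81/2  ->  a_5 = 81/40
  x^4: 30 a_6 - 10 a_5 + a_4 - a_3 = 0  ->  30 a_6 = 10 a_5 - a_4 + a_3 = 181/8  ->  a_6 = 181/240
Truncated series: y(x) = 3 + 3 x + (15/2) x^2 + (13/2) x^3 + (33/8) x^4 + (81/40) x^5 + (181/240) x^6 + O(x^7).

a_0 = 3; a_1 = 3; a_2 = 15/2; a_3 = 13/2; a_4 = 33/8; a_5 = 81/40; a_6 = 181/240


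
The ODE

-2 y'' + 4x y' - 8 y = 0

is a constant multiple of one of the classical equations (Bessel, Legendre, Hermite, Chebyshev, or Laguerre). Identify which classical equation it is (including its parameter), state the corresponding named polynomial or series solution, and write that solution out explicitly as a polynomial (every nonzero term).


All three coefficients share the factor -2; dividing through by -2 gives  y'' - 2x y' + 4 y = 0.
This matches the Hermite equation y'' - 2x y' + 2n y = 0 with 2n = 4, so n = 2; the polynomial solution is H_2(x).
With y = sum_k a_k x^k, matching x^k gives (k+2)(k+1) a_{k+2} = 2(k - n) a_k = 2(k - 2) a_k. The right side vanishes at k = 2, so the series with the parity of 2 terminates at degree 2.
Standard normalization: leading coefficient of H_n is 2^n, so a_2 = 2^2 = 4. Work downward with a_k = (k+1)(k+2) a_{k+2} / (2(k - n)):
  a_0 = (1)(2)(4) / (2(0 - 2)) = 8/(-4) = -2
Hence H_2(x) = 4 x^2 - 2.

H_2(x); series = 4 x^2 - 2


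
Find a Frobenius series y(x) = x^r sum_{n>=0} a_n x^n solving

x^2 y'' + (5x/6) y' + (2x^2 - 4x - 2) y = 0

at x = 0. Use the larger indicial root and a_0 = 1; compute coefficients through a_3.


Write in Frobenius form y'' + (p(x)/x) y' + (q(x)/x^2) y = 0:
  p(x) = 5/6,  q(x) = 2x^2 - 4x - 2.
Indicial equation: r(r-1) + (5/6) r + (-2) = 0 -> roots r_1 = 3/2, r_2 = -4/3.
Take r = r_1 = 3/2. Let y(x) = x^r sum_{n>=0} a_n x^n with a_0 = 1.
Substitute y = x^r sum a_n x^n and match x^{r+n}. The recurrence is
  D(n) a_n - 4 a_{n-1} + 2 a_{n-2} = 0,  where D(n) = (r+n)(r+n-1) + (5/6)(r+n) + (-2).
  a_n = [4 a_{n-1} - 2 a_{n-2}] / D(n).
Since the indicial polynomial factors as (r - r_1)(r - r_2), D(n) = (r_1 + n - r_1)(r_1 + n - r_2) = n(n + 17/6).
Evaluating step by step (a_0 = 1):
  n = 1: D(1) = 1(1 + 17/6) = 23/6; numerator = 4(1) = 4; a_1 = (4)/(23/6) = 24/23
  n = 2: D(2) = 2(2 + 17/6) = 29/3; numerator = 4(24/23) - 2(1) = 50/23; a_2 = (50/23)/(29/3) = 150/667
  n = 3: D(3) = 3(3 + 17/6) = 35/2; numerator = 4(150/667) - 2(24/23) = -792/667; a_3 = (-792/667)/(35/2) = -1584/23345

r = 3/2; a_0 = 1; a_1 = 24/23; a_2 = 150/667; a_3 = -1584/23345


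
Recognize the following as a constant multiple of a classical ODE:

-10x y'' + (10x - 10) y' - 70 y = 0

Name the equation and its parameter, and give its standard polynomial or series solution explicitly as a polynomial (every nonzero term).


All three coefficients share the factor -10; dividing through by -10 gives  x y'' + (1 - x) y' + 7 y = 0.
This matches the Laguerre equation x y'' + (1 - x) y' + n y = 0 with n = 7; the polynomial solution is L_7(x).
With y = sum_k a_k x^k, matching x^k gives (k+1)k a_{k+1} + (k+1) a_{k+1} - k a_k + n a_k = 0, i.e. (k+1)^2 a_{k+1} = (k - n) a_k = (k - 7) a_k. The right side vanishes at k = 7, so the series terminates at degree 7.
Standard normalization L_n(0) = 1 gives a_0 = 1. Work upward with a_{k+1} = (k - 7) a_k / (k+1)^2:
  a_1 = (0 - 7)(1) / 1^2 = -7/1 = -7
  a_2 = (1 - 7)(-7) / 2^2 = 42/4 = 21/2
  a_3 = (2 - 7)(21/2) / 3^2 = (-105/2)/9 = -35/6
  a_4 = (3 - 7)(-35/6) / 4^2 = (70/3)/16 = 35/24
  a_5 = (4 - 7)(35/24) / 5^2 = (-35/8)/25 = -7/40
  a_6 = (5 - 7)(-7/40) / 6^2 = (7/20)/36 = 7/720
  a_7 = (6 - 7)(7/720) / 7^2 = (-7/720)/49 = -1/5040
Hence L_7(x) = -x^7/5040 + 7 x^6/720 - 7 x^5/40 + 35 x^4/24 - 35 x^3/6 + 21 x^2/2 - 7 x + 1.

L_7(x); series = -x^7/5040 + 7 x^6/720 - 7 x^5/40 + 35 x^4/24 - 35 x^3/6 + 21 x^2/2 - 7 x + 1


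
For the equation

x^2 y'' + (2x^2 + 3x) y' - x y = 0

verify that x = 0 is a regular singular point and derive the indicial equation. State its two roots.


Divide by x^2 to reach normal form y'' + P_1(x) y' + P_2(x) y = 0 with P_1(x) = 2 + 3/x and P_2(x) = -1/x.
x = 0 is a singular point because the y'-coefficient 2 + 3/x has a pole at x = 0 and the y-coefficient -1/x has a pole at x = 0.
It is a regular singular point because x P_1(x) = p(x) = 2x + 3 and x^2 P_2(x) = q(x) = -x are polynomials, hence analytic at x = 0.
p(0) = 3,  q(0) = 0.
Indicial equation: r(r-1) + p(0) r + q(0) = 0, i.e. r^2 + (p(0) - 1) r + q(0) = 0, i.e. r^2 + 2 r = 0.
Discriminant: (2)^2 - 4(0) = 4, so r = (-2 ± 2)/2.
Solving: r_1 = 0, r_2 = -2.

indicial: r^2 + 2 r = 0; roots r_1 = 0, r_2 = -2


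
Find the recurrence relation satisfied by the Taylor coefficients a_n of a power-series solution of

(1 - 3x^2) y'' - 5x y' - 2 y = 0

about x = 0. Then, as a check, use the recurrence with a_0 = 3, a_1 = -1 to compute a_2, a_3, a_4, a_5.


Substitute y = sum_n a_n x^n.
(1 - 3 x^2) y'' contributes (n+2)(n+1) a_{n+2} - 3 n(n-1) a_n at x^n.
-5 x y'(x) contributes -5 n a_n at x^n.
-2 y(x) contributes -2 a_n at x^n.
Matching x^n: (n+2)(n+1) a_{n+2} + (-3 n(n-1) - 5 n - 2) a_n = 0.
Thus a_{n+2} = (3 n(n-1) + 5 n + 2) / ((n+1)(n+2)) * a_n.

Check with a_0 = 3, a_1 = -1 (apply the recurrence for n = 0, 1, 2, 3): a_0 = 3, a_1 = -1, a_2 = 3, a_3 = -7/6, a_4 = 9/2, a_5 = -49/24.

a_(n+2) = (3 n(n-1) + 5 n + 2) / ((n+1)(n+2)) * a_n; check: a_0 = 3, a_1 = -1, a_2 = 3, a_3 = -7/6, a_4 = 9/2, a_5 = -49/24


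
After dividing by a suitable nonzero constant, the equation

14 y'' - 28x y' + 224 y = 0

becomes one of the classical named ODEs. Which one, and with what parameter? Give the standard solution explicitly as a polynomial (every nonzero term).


All three coefficients share the factor 14; dividing through by 14 gives  y'' - 2x y' + 16 y = 0.
This matches the Hermite equation y'' - 2x y' + 2n y = 0 with 2n = 16, so n = 8; the polynomial solution is H_8(x).
With y = sum_k a_k x^k, matching x^k gives (k+2)(k+1) a_{k+2} = 2(k - n) a_k = 2(k - 8) a_k. The right side vanishes at k = 8, so the series with the parity of 8 terminates at degree 8.
Standard normalization: leading coefficient of H_n is 2^n, so a_8 = 2^8 = 256. Work downward with a_k = (k+1)(k+2) a_{k+2} / (2(k - n)):
  a_6 = (7)(8)(256) / (2(6 - 8)) = 14336/(-4) = -3584
  a_4 = (5)(6)(-3584) / (2(4 - 8)) = -107520/(-8) = 13440
  a_2 = (3)(4)(13440) / (2(2 - 8)) = 161280/(-12) = -13440
  a_0 = (1)(2)(-13440) / (2(0 - 8)) = -26880/(-16) = 1680
Hence H_8(x) = 256 x^8 - 3584 x^6 + 13440 x^4 - 13440 x^2 + 1680.

H_8(x); series = 256 x^8 - 3584 x^6 + 13440 x^4 - 13440 x^2 + 1680


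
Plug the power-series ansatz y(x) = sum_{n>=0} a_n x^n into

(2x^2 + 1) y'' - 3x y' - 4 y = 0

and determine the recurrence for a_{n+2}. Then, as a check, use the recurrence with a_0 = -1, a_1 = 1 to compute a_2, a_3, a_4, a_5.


Substitute y = sum_n a_n x^n.
(1 + 2 x^2) y'' contributes (n+2)(n+1) a_{n+2} + 2 n(n-1) a_n at x^n.
-3 x y'(x) contributes -3 n a_n at x^n.
-4 y(x) contributes -4 a_n at x^n.
Matching x^n: (n+2)(n+1) a_{n+2} + (2 n(n-1) - 3 n - 4) a_n = 0.
Thus a_{n+2} = (-2 n(n-1) + 3 n + 4) / ((n+1)(n+2)) * a_n.

Check with a_0 = -1, a_1 = 1 (apply the recurrence for n = 0, 1, 2, 3): a_0 = -1, a_1 = 1, a_2 = -2, a_3 = 7/6, a_4 = -1, a_5 = 7/120.

a_(n+2) = (-2 n(n-1) + 3 n + 4) / ((n+1)(n+2)) * a_n; check: a_0 = -1, a_1 = 1, a_2 = -2, a_3 = 7/6, a_4 = -1, a_5 = 7/120


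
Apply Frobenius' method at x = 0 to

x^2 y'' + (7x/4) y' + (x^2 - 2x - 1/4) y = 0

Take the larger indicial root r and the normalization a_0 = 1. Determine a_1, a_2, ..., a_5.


Write in Frobenius form y'' + (p(x)/x) y' + (q(x)/x^2) y = 0:
  p(x) = 7/4,  q(x) = x^2 - 2x - 1/4.
Indicial equation: r(r-1) + (7/4) r + (-1/4) = 0 -> roots r_1 = 1/4, r_2 = -1.
Take r = r_1 = 1/4. Let y(x) = x^r sum_{n>=0} a_n x^n with a_0 = 1.
Substitute y = x^r sum a_n x^n and match x^{r+n}. The recurrence is
  D(n) a_n - 2 a_{n-1} + 1 a_{n-2} = 0,  where D(n) = (r+n)(r+n-1) + (7/4)(r+n) + (-1/4).
  a_n = [2 a_{n-1} - 1 a_{n-2}] / D(n).
Since the indicial polynomial factors as (r - r_1)(r - r_2), D(n) = (r_1 + n - r_1)(r_1 + n - r_2) = n(n + 5/4).
Evaluating step by step (a_0 = 1):
  n = 1: D(1) = 1(1 + 5/4) = 9/4; numerator = 2(1) = 2; a_1 = (2)/(9/4) = 8/9
  n = 2: D(2) = 2(2 + 5/4) = 13/2; numerator = 2(8/9) - 1(1) = 7/9; a_2 = (7/9)/(13/2) = 14/117
  n = 3: D(3) = 3(3 + 5/4) = 51/4; numerator = 2(14/117) - 1(8/9) = -76/117; a_3 = (-76/117)/(51/4) = -304/5967
  n = 4: D(4) = 4(4 + 5/4) = 21; numerator = 2(-304/5967) - 1(14/117) = -1322/5967; a_4 = (-1322/5967)/(21) = -1322/125307
  n = 5: D(5) = 5(5 + 5/4) = 125/4; numerator = 2(-1322/125307) - 1(-304/5967) = 220/7371; a_5 = (220/7371)/(125/4) = 176/184275

r = 1/4; a_0 = 1; a_1 = 8/9; a_2 = 14/117; a_3 = -304/5967; a_4 = -1322/125307; a_5 = 176/184275


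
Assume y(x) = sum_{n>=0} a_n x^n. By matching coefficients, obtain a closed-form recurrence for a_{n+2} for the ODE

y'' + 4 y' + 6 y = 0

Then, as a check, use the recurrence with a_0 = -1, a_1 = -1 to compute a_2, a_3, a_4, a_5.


Substitute y = sum_n a_n x^n.
y''(x) has coefficient (n+2)(n+1) a_{n+2} at x^n;
4 y'(x) has coefficient 4 (n+1) a_{n+1} at x^n;
6 y(x) has coefficient 6 a_n at x^n.
Matching x^n: (n+2)(n+1) a_{n+2} + 4 (n+1) a_{n+1} + 6 a_n = 0.
Thus a_{n+2} = [-4 (n+1) a_{n+1} - 6 a_n] / ((n+1)(n+2)).

Check with a_0 = -1, a_1 = -1 (apply the recurrence for n = 0, 1, 2, 3): a_0 = -1, a_1 = -1, a_2 = 5, a_3 = -17/3, a_4 = 19/6, a_5 = -5/6.

a_(n+2) = [-4 (n+1) a_(n+1) - 6 a_n] / ((n+1)(n+2)); check: a_0 = -1, a_1 = -1, a_2 = 5, a_3 = -17/3, a_4 = 19/6, a_5 = -5/6


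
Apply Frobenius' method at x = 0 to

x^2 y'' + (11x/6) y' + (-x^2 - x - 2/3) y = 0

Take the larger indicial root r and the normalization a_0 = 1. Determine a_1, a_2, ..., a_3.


Write in Frobenius form y'' + (p(x)/x) y' + (q(x)/x^2) y = 0:
  p(x) = 11/6,  q(x) = -x^2 - x - 2/3.
Indicial equation: r(r-1) + (11/6) r + (-2/3) = 0 -> roots r_1 = 1/2, r_2 = -4/3.
Take r = r_1 = 1/2. Let y(x) = x^r sum_{n>=0} a_n x^n with a_0 = 1.
Substitute y = x^r sum a_n x^n and match x^{r+n}. The recurrence is
  D(n) a_n - 1 a_{n-1} - 1 a_{n-2} = 0,  where D(n) = (r+n)(r+n-1) + (11/6)(r+n) + (-2/3).
  a_n = [1 a_{n-1} + 1 a_{n-2}] / D(n).
Since the indicial polynomial factors as (r - r_1)(r - r_2), D(n) = (r_1 + n - r_1)(r_1 + n - r_2) = n(n + 11/6).
Evaluating step by step (a_0 = 1):
  n = 1: D(1) = 1(1 + 11/6) = 17/6; numerator = 1(1) = 1; a_1 = (1)/(17/6) = 6/17
  n = 2: D(2) = 2(2 + 11/6) = 23/3; numerator = 1(6/17) + 1(1) = 23/17; a_2 = (23/17)/(23/3) = 3/17
  n = 3: D(3) = 3(3 + 11/6) = 29/2; numerator = 1(3/17) + 1(6/17) = 9/17; a_3 = (9/17)/(29/2) = 18/493

r = 1/2; a_0 = 1; a_1 = 6/17; a_2 = 3/17; a_3 = 18/493


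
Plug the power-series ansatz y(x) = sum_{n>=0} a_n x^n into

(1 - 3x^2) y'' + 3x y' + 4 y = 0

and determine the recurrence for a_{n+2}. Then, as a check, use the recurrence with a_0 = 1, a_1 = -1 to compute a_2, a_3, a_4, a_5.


Substitute y = sum_n a_n x^n.
(1 - 3 x^2) y'' contributes (n+2)(n+1) a_{n+2} - 3 n(n-1) a_n at x^n.
3 x y'(x) contributes 3 n a_n at x^n.
4 y(x) contributes 4 a_n at x^n.
Matching x^n: (n+2)(n+1) a_{n+2} + (-3 n(n-1) + 3 n + 4) a_n = 0.
Thus a_{n+2} = (3 n(n-1) - 3 n - 4) / ((n+1)(n+2)) * a_n.

Check with a_0 = 1, a_1 = -1 (apply the recurrence for n = 0, 1, 2, 3): a_0 = 1, a_1 = -1, a_2 = -2, a_3 = 7/6, a_4 = 2/3, a_5 = 7/24.

a_(n+2) = (3 n(n-1) - 3 n - 4) / ((n+1)(n+2)) * a_n; check: a_0 = 1, a_1 = -1, a_2 = -2, a_3 = 7/6, a_4 = 2/3, a_5 = 7/24


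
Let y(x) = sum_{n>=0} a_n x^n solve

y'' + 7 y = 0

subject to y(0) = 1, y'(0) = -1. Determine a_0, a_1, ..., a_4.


Ansatz: y(x) = sum_{n>=0} a_n x^n, so y'(x) = sum_{n>=1} n a_n x^(n-1) and y''(x) = sum_{n>=2} n(n-1) a_n x^(n-2).
Substitute into P(x) y'' + Q(x) y' + R(x) y = 0 with P(x) = 1, Q(x) = 0, R(x) = 7, and match powers of x.
Initial conditions: a_0 = 1, a_1 = -1.
Setting the coefficient of each power of x to zero and solving order by order (substituting the coefficients already found):
  x^0: 2 a_2 + 7 a_0 = 0  ->  2 a_2 = -7 a_0 = -7  ->  a_2 = -7/2
  x^1: 6 a_3 + 7 a_1 = 0  ->  6 a_3 = -7 a_1 = 7  ->  a_3 = 7/6
  x^2: 12 a_4 + 7 a_2 = 0  ->  12 a_4 = -7 a_2 = 49/2  ->  a_4 = 49/24
Truncated series: y(x) = 1 - x - (7/2) x^2 + (7/6) x^3 + (49/24) x^4 + O(x^5).

a_0 = 1; a_1 = -1; a_2 = -7/2; a_3 = 7/6; a_4 = 49/24


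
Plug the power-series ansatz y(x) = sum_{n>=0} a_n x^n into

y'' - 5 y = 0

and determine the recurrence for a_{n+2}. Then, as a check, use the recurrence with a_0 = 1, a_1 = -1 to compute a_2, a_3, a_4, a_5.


Substitute y = sum_n a_n x^n into y'' + (const) y = 0.
y''(x) = sum_{n>=0} (n+2)(n+1) a_{n+2} x^n.
The ODE becomes sum_n [(n+2)(n+1) a_{n+2} - 5 a_n] x^n = 0.
Setting each coefficient to zero gives the recurrence:
  (n+2)(n+1) a_{n+2} - 5 a_n = 0,
  a_{n+2} = 5 / ((n+1)(n+2)) a_n.

Check with a_0 = 1, a_1 = -1 (apply the recurrence for n = 0, 1, 2, 3): a_0 = 1, a_1 = -1, a_2 = 5/2, a_3 = -5/6, a_4 = 25/24, a_5 = -5/24.

a_{n+2} = 5/((n+1)(n+2)) * a_n; check: a_0 = 1, a_1 = -1, a_2 = 5/2, a_3 = -5/6, a_4 = 25/24, a_5 = -5/24


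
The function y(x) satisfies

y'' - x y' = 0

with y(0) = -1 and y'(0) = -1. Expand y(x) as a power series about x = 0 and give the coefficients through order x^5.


Ansatz: y(x) = sum_{n>=0} a_n x^n, so y'(x) = sum_{n>=1} n a_n x^(n-1) and y''(x) = sum_{n>=2} n(n-1) a_n x^(n-2).
Substitute into P(x) y'' + Q(x) y' + R(x) y = 0 with P(x) = 1, Q(x) = -x, R(x) = 0, and match powers of x.
Initial conditions: a_0 = -1, a_1 = -1.
Setting the coefficient of each power of x to zero and solving order by order (substituting the coefficients already found):
  x^0: 2 a_2 = 0  ->  a_2 = 0
  x^1: 6 a_3 - a_1 = 0  ->  6 a_3 = a_1 = -1  ->  a_3 = -1/6
  x^2: 12 a_4 - 2 a_2 = 0  ->  12 a_4 = 2 a_2 = 0  ->  a_4 = 0
  x^3: 20 a_5 - 3 a_3 = 0  ->  20 a_5 = 3 a_3 = -1/2  ->  a_5 = -1/40
Truncated series: y(x) = -1 - x - (1/6) x^3 - (1/40) x^5 + O(x^6).

a_0 = -1; a_1 = -1; a_2 = 0; a_3 = -1/6; a_4 = 0; a_5 = -1/40


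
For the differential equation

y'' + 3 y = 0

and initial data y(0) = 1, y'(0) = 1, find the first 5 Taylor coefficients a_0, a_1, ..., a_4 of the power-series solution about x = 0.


Ansatz: y(x) = sum_{n>=0} a_n x^n, so y'(x) = sum_{n>=1} n a_n x^(n-1) and y''(x) = sum_{n>=2} n(n-1) a_n x^(n-2).
Substitute into P(x) y'' + Q(x) y' + R(x) y = 0 with P(x) = 1, Q(x) = 0, R(x) = 3, and match powers of x.
Initial conditions: a_0 = 1, a_1 = 1.
Setting the coefficient of each power of x to zero and solving order by order (substituting the coefficients already found):
  x^0: 2 a_2 + 3 a_0 = 0  ->  2 a_2 = -3 a_0 = -3  ->  a_2 = -3/2
  x^1: 6 a_3 + 3 a_1 = 0  ->  6 a_3 = -3 a_1 = -3  ->  a_3 = -1/2
  x^2: 12 a_4 + 3 a_2 = 0  ->  12 a_4 = -3 a_2 = 9/2  ->  a_4 = 3/8
Truncated series: y(x) = 1 + x - (3/2) x^2 - (1/2) x^3 + (3/8) x^4 + O(x^5).

a_0 = 1; a_1 = 1; a_2 = -3/2; a_3 = -1/2; a_4 = 3/8


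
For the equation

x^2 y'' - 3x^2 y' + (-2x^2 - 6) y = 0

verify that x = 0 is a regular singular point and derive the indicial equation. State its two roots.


Divide by x^2 to reach normal form y'' + P_1(x) y' + P_2(x) y = 0 with P_1(x) = -3 and P_2(x) = -2 - 6/x^2.
x = 0 is a singular point because the y-coefficient -2 - 6/x^2 has a pole at x = 0.
It is a regular singular point because x P_1(x) = p(x) = -3x and x^2 P_2(x) = q(x) = -2x^2 - 6 are polynomials, hence analytic at x = 0.
p(0) = 0,  q(0) = -6.
Indicial equation: r(r-1) + p(0) r + q(0) = 0, i.e. r^2 + (p(0) - 1) r + q(0) = 0, i.e. r^2 - 1 r - 6 = 0.
Discriminant: (-1)^2 - 4(-6) = 25, so r = (1 ± 5)/2.
Solving: r_1 = 3, r_2 = -2.

indicial: r^2 - 1 r - 6 = 0; roots r_1 = 3, r_2 = -2


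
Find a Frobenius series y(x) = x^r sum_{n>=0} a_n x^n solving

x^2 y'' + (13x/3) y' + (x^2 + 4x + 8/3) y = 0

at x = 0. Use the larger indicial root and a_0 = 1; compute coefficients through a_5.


Write in Frobenius form y'' + (p(x)/x) y' + (q(x)/x^2) y = 0:
  p(x) = 13/3,  q(x) = x^2 + 4x + 8/3.
Indicial equation: r(r-1) + (13/3) r + (8/3) = 0 -> roots r_1 = -4/3, r_2 = -2.
Take r = r_1 = -4/3. Let y(x) = x^r sum_{n>=0} a_n x^n with a_0 = 1.
Substitute y = x^r sum a_n x^n and match x^{r+n}. The recurrence is
  D(n) a_n + 4 a_{n-1} + 1 a_{n-2} = 0,  where D(n) = (r+n)(r+n-1) + (13/3)(r+n) + (8/3).
  a_n = [-4 a_{n-1} - 1 a_{n-2}] / D(n).
Since the indicial polynomial factors as (r - r_1)(r - r_2), D(n) = (r_1 + n - r_1)(r_1 + n - r_2) = n(n + 2/3).
Evaluating step by step (a_0 = 1):
  n = 1: D(1) = 1(1 + 2/3) = 5/3; numerator = -4(1) = -4; a_1 = (-4)/(5/3) = -12/5
  n = 2: D(2) = 2(2 + 2/3) = 16/3; numerator = -4(-12/5) - 1(1) = 43/5; a_2 = (43/5)/(16/3) = 129/80
  n = 3: D(3) = 3(3 + 2/3) = 11; numerator = -4(129/80) - 1(-12/5) = -81/20; a_3 = (-81/20)/(11) = -81/220
  n = 4: D(4) = 4(4 + 2/3) = 56/3; numerator = -4(-81/220) - 1(129/80) = -123/880; a_4 = (-123/880)/(56/3) = -369/49280
  n = 5: D(5) = 5(5 + 2/3) = 85/3; numerator = -4(-369/49280) - 1(-81/220) = 981/2464; a_5 = (981/2464)/(85/3) = 2943/209440

r = -4/3; a_0 = 1; a_1 = -12/5; a_2 = 129/80; a_3 = -81/220; a_4 = -369/49280; a_5 = 2943/209440


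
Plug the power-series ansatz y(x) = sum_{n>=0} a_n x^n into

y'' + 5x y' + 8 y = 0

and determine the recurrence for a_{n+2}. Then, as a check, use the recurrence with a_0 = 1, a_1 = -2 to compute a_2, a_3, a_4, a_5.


Substitute y = sum_n a_n x^n.
y''(x) has coefficient (n+2)(n+1) a_{n+2} at x^n;
5 x y'(x) has coefficient 5 n a_n at x^n (shift);
8 y(x) has coefficient 8 a_n at x^n.
Matching x^n: (n+2)(n+1) a_{n+2} + (5n + 8) a_n = 0.
Thus a_{n+2} = (-5n - 8) / ((n+1)(n+2)) * a_n.

Check with a_0 = 1, a_1 = -2 (apply the recurrence for n = 0, 1, 2, 3): a_0 = 1, a_1 = -2, a_2 = -4, a_3 = 13/3, a_4 = 6, a_5 = -299/60.

a_(n+2) = (-5n - 8) / ((n+1)(n+2)) * a_n; check: a_0 = 1, a_1 = -2, a_2 = -4, a_3 = 13/3, a_4 = 6, a_5 = -299/60


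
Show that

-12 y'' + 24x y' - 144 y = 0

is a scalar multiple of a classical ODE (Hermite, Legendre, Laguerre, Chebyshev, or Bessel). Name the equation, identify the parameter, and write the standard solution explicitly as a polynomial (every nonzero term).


All three coefficients share the factor -12; dividing through by -12 gives  y'' - 2x y' + 12 y = 0.
This matches the Hermite equation y'' - 2x y' + 2n y = 0 with 2n = 12, so n = 6; the polynomial solution is H_6(x).
With y = sum_k a_k x^k, matching x^k gives (k+2)(k+1) a_{k+2} = 2(k - n) a_k = 2(k - 6) a_k. The right side vanishes at k = 6, so the series with the parity of 6 terminates at degree 6.
Standard normalization: leading coefficient of H_n is 2^n, so a_6 = 2^6 = 64. Work downward with a_k = (k+1)(k+2) a_{k+2} / (2(k - n)):
  a_4 = (5)(6)(64) / (2(4 - 6)) = 1920/(-4) = -480
  a_2 = (3)(4)(-480) / (2(2 - 6)) = -5760/(-8) = 720
  a_0 = (1)(2)(720) / (2(0 - 6)) = 1440/(-12) = -120
Hence H_6(x) = 64 x^6 - 480 x^4 + 720 x^2 - 120.

H_6(x); series = 64 x^6 - 480 x^4 + 720 x^2 - 120


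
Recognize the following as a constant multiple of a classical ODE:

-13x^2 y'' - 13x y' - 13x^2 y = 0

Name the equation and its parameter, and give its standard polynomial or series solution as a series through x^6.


All three coefficients share the factor -13; dividing through by -13 gives  x^2 y'' + x y' + x^2 y = 0.
This matches the Bessel equation x^2 y'' + x y' + (x^2 - nu^2) y = 0 with nu^2 = 0, so nu = 0; the solution bounded at x = 0 is J_0(x).
Frobenius at x = 0: indicial roots ±nu; for r = nu the recurrence k(k + 2nu) c_k = -c_{k-2} gives the standard series J_nu(x) = sum_{k>=0} (-1)^k / (k! (k+nu)!) (x/2)^(2k+nu). Evaluate the first 4 terms:
  k = 0: (-1)^0 / (0! * 0! * 2^0) x^0 = 1/(1*1*1) x^0 = (1) x^0
  k = 1: (-1)^1 / (1! * 1! * 2^2) x^2 = -1/(1*1*4) x^2 = (-1/4) x^2
  k = 2: (-1)^2 / (2! * 2! * 2^4) x^4 = 1/(2*2*16) x^4 = (1/64) x^4
  k = 3: (-1)^3 / (3! * 3! * 2^6) x^6 = -1/(6*6*64) x^6 = (-1/2304) x^6
Hence J_0(x) = -x^6/2304 + x^4/64 - x^2/4 + 1 + ....

J_0(x); series = -x^6/2304 + x^4/64 - x^2/4 + 1


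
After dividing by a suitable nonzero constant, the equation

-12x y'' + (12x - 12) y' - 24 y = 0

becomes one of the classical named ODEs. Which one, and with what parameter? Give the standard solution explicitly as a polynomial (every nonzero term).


All three coefficients share the factor -12; dividing through by -12 gives  x y'' + (1 - x) y' + 2 y = 0.
This matches the Laguerre equation x y'' + (1 - x) y' + n y = 0 with n = 2; the polynomial solution is L_2(x).
With y = sum_k a_k x^k, matching x^k gives (k+1)k a_{k+1} + (k+1) a_{k+1} - k a_k + n a_k = 0, i.e. (k+1)^2 a_{k+1} = (k - n) a_k = (k - 2) a_k. The right side vanishes at k = 2, so the series terminates at degree 2.
Standard normalization L_n(0) = 1 gives a_0 = 1. Work upward with a_{k+1} = (k - 2) a_k / (k+1)^2:
  a_1 = (0 - 2)(1) / 1^2 = -2/1 = -2
  a_2 = (1 - 2)(-2) / 2^2 = 2/4 = 1/2
Hence L_2(x) = x^2/2 - 2 x + 1.

L_2(x); series = x^2/2 - 2 x + 1


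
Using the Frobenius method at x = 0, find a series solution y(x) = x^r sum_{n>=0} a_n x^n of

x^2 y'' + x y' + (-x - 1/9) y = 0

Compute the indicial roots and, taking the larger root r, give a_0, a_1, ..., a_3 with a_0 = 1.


Write in Frobenius form y'' + (p(x)/x) y' + (q(x)/x^2) y = 0:
  p(x) = 1,  q(x) = -x - 1/9.
Indicial equation: r(r-1) + (1) r + (-1/9) = 0 -> roots r_1 = 1/3, r_2 = -1/3.
Take r = r_1 = 1/3. Let y(x) = x^r sum_{n>=0} a_n x^n with a_0 = 1.
Substitute y = x^r sum a_n x^n and match x^{r+n}. The recurrence is
  D(n) a_n - 1 a_{n-1} = 0,  where D(n) = (r+n)(r+n-1) + (1)(r+n) + (-1/9).
  a_n = 1 / D(n) * a_{n-1}.
Since the indicial polynomial factors as (r - r_1)(r - r_2), D(n) = (r_1 + n - r_1)(r_1 + n - r_2) = n(n + 2/3).
Evaluating step by step (a_0 = 1):
  n = 1: D(1) = 1(1 + 2/3) = 5/3; numerator = 1(1) = 1; a_1 = (1)/(5/3) = 3/5
  n = 2: D(2) = 2(2 + 2/3) = 16/3; numerator = 1(3/5) = 3/5; a_2 = (3/5)/(16/3) = 9/80
  n = 3: D(3) = 3(3 + 2/3) = 11; numerator = 1(9/80) = 9/80; a_3 = (9/80)/(11) = 9/880

r = 1/3; a_0 = 1; a_1 = 3/5; a_2 = 9/80; a_3 = 9/880


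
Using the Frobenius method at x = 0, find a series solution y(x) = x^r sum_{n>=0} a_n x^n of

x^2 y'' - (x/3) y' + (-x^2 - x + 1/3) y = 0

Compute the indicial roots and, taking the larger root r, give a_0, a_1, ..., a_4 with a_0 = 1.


Write in Frobenius form y'' + (p(x)/x) y' + (q(x)/x^2) y = 0:
  p(x) = -1/3,  q(x) = -x^2 - x + 1/3.
Indicial equation: r(r-1) + (-1/3) r + (1/3) = 0 -> roots r_1 = 1, r_2 = 1/3.
Take r = r_1 = 1. Let y(x) = x^r sum_{n>=0} a_n x^n with a_0 = 1.
Substitute y = x^r sum a_n x^n and match x^{r+n}. The recurrence is
  D(n) a_n - 1 a_{n-1} - 1 a_{n-2} = 0,  where D(n) = (r+n)(r+n-1) + (-1/3)(r+n) + (1/3).
  a_n = [1 a_{n-1} + 1 a_{n-2}] / D(n).
Since the indicial polynomial factors as (r - r_1)(r - r_2), D(n) = (r_1 + n - r_1)(r_1 + n - r_2) = n(n + 2/3).
Evaluating step by step (a_0 = 1):
  n = 1: D(1) = 1(1 + 2/3) = 5/3; numerator = 1(1) = 1; a_1 = (1)/(5/3) = 3/5
  n = 2: D(2) = 2(2 + 2/3) = 16/3; numerator = 1(3/5) + 1(1) = 8/5; a_2 = (8/5)/(16/3) = 3/10
  n = 3: D(3) = 3(3 + 2/3) = 11; numerator = 1(3/10) + 1(3/5) = 9/10; a_3 = (9/10)/(11) = 9/110
  n = 4: D(4) = 4(4 + 2/3) = 56/3; numerator = 1(9/110) + 1(3/10) = 21/55; a_4 = (21/55)/(56/3) = 9/440

r = 1; a_0 = 1; a_1 = 3/5; a_2 = 3/10; a_3 = 9/110; a_4 = 9/440


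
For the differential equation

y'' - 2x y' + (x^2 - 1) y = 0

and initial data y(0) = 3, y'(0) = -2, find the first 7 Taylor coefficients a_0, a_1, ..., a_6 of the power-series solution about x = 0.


Ansatz: y(x) = sum_{n>=0} a_n x^n, so y'(x) = sum_{n>=1} n a_n x^(n-1) and y''(x) = sum_{n>=2} n(n-1) a_n x^(n-2).
Substitute into P(x) y'' + Q(x) y' + R(x) y = 0 with P(x) = 1, Q(x) = -2x, R(x) = x^2 - 1, and match powers of x.
Initial conditions: a_0 = 3, a_1 = -2.
Setting the coefficient of each power of x to zero and solving order by order (substituting the coefficients already found):
  x^0: 2 a_2 - a_0 = 0  ->  2 a_2 = a_0 = 3  ->  a_2 = 3/2
  x^1: 6 a_3 - 3 a_1 = 0  ->  6 a_3 = 3 a_1 = -6  ->  a_3 = -1
  x^2: 12 a_4 - 5 a_2 + a_0 = 0  ->  12 a_4 = 5 a_2 - a_0 = 9/2  ->  a_4 = 3/8
  x^3: 20 a_5 - 7 a_3 + a_1 = 0  ->  20 a_5 = 7 a_3 - a_1 = -5  ->  a_5 = -1/4
  x^4: 30 a_6 - 9 a_4 + a_2 = 0  ->  30 a_6 = 9 a_4 - a_2 = 15/8  ->  a_6 = 1/16
Truncated series: y(x) = 3 - 2 x + (3/2) x^2 - x^3 + (3/8) x^4 - (1/4) x^5 + (1/16) x^6 + O(x^7).

a_0 = 3; a_1 = -2; a_2 = 3/2; a_3 = -1; a_4 = 3/8; a_5 = -1/4; a_6 = 1/16


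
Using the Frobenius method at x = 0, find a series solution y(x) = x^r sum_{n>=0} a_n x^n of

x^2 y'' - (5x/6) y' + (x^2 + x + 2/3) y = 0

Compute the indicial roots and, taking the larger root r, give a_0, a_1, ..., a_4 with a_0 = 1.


Write in Frobenius form y'' + (p(x)/x) y' + (q(x)/x^2) y = 0:
  p(x) = -5/6,  q(x) = x^2 + x + 2/3.
Indicial equation: r(r-1) + (-5/6) r + (2/3) = 0 -> roots r_1 = 4/3, r_2 = 1/2.
Take r = r_1 = 4/3. Let y(x) = x^r sum_{n>=0} a_n x^n with a_0 = 1.
Substitute y = x^r sum a_n x^n and match x^{r+n}. The recurrence is
  D(n) a_n + 1 a_{n-1} + 1 a_{n-2} = 0,  where D(n) = (r+n)(r+n-1) + (-5/6)(r+n) + (2/3).
  a_n = [-1 a_{n-1} - 1 a_{n-2}] / D(n).
Since the indicial polynomial factors as (r - r_1)(r - r_2), D(n) = (r_1 + n - r_1)(r_1 + n - r_2) = n(n + 5/6).
Evaluating step by step (a_0 = 1):
  n = 1: D(1) = 1(1 + 5/6) = 11/6; numerator = -1(1) = -1; a_1 = (-1)/(11/6) = -6/11
  n = 2: D(2) = 2(2 + 5/6) = 17/3; numerator = -1(-6/11) - 1(1) = -5/11; a_2 = (-5/11)/(17/3) = -15/187
  n = 3: D(3) = 3(3 + 5/6) = 23/2; numerator = -1(-15/187) - 1(-6/11) = 117/187; a_3 = (117/187)/(23/2) = 234/4301
  n = 4: D(4) = 4(4 + 5/6) = 58/3; numerator = -1(234/4301) - 1(-15/187) = 111/4301; a_4 = (111/4301)/(58/3) = 333/249458

r = 4/3; a_0 = 1; a_1 = -6/11; a_2 = -15/187; a_3 = 234/4301; a_4 = 333/249458


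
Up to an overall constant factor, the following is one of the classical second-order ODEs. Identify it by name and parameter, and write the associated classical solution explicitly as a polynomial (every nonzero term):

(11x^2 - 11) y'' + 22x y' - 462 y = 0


All three coefficients share the factor -11; dividing through by -11 gives  (1 - x^2) y'' - 2x y' + 42 y = 0.
This matches the Legendre equation (1 - x^2) y'' - 2x y' + n(n+1) y = 0 (note the -2x y' term) with n(n+1) = 42, so n = 6; the polynomial solution is P_6(x).
With y = sum_k a_k x^k, matching x^k gives (k+2)(k+1) a_{k+2} = [k(k+1) - n(n+1)] a_k = (k - 6)(k + 7) a_k. The right side vanishes at k = 6, so the series with the parity of 6 terminates at degree 6.
Standard normalization (P_n(1) = 1): leading coefficient (2n)!/(2^n (n!)^2) = 479001600/(64*518400) = 231/16, so a_6 = 231/16. Work downward with a_k = (k+1)(k+2) a_{k+2} / ((k - 6)(k + 7)):
  a_4 = (5)(6)(231/16) / ((4 - 6)(4 + 7)) = (3465/8)/(-22) = -315/16
  a_2 = (3)(4)(-315/16) / ((2 - 6)(2 + 7)) = (-945/4)/(-36) = 105/16
  a_0 = (1)(2)(105/16) / ((0 - 6)(0 + 7)) = (105/8)/(-42) = -5/16
Hence P_6(x) = 231 x^6/16 - 315 x^4/16 + 105 x^2/16 - 5/16.

P_6(x); series = 231 x^6/16 - 315 x^4/16 + 105 x^2/16 - 5/16


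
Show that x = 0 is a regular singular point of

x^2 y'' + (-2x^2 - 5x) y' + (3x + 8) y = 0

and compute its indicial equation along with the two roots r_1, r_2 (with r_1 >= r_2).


Divide by x^2 to reach normal form y'' + P_1(x) y' + P_2(x) y = 0 with P_1(x) = -2 - 5/x and P_2(x) = 3/x + 8/x^2.
x = 0 is a singular point because the y'-coefficient -2 - 5/x has a pole at x = 0 and the y-coefficient 3/x + 8/x^2 has a pole at x = 0.
It is a regular singular point because x P_1(x) = p(x) = -2x - 5 and x^2 P_2(x) = q(x) = 3x + 8 are polynomials, hence analytic at x = 0.
p(0) = -5,  q(0) = 8.
Indicial equation: r(r-1) + p(0) r + q(0) = 0, i.e. r^2 + (p(0) - 1) r + q(0) = 0, i.e. r^2 - 6 r + 8 = 0.
Discriminant: (-6)^2 - 4(8) = 4, so r = (6 ± 2)/2.
Solving: r_1 = 4, r_2 = 2.

indicial: r^2 - 6 r + 8 = 0; roots r_1 = 4, r_2 = 2


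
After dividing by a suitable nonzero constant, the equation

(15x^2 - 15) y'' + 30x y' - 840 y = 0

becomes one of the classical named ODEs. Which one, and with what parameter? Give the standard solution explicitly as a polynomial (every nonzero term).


All three coefficients share the factor -15; dividing through by -15 gives  (1 - x^2) y'' - 2x y' + 56 y = 0.
This matches the Legendre equation (1 - x^2) y'' - 2x y' + n(n+1) y = 0 (note the -2x y' term) with n(n+1) = 56, so n = 7; the polynomial solution is P_7(x).
With y = sum_k a_k x^k, matching x^k gives (k+2)(k+1) a_{k+2} = [k(k+1) - n(n+1)] a_k = (k - 7)(k + 8) a_k. The right side vanishes at k = 7, so the series with the parity of 7 terminates at degree 7.
Standard normalization (P_n(1) = 1): leading coefficient (2n)!/(2^n (n!)^2) = 87178291200/(128*25401600) = 429/16, so a_7 = 429/16. Work downward with a_k = (k+1)(k+2) a_{k+2} / ((k - 7)(k + 8)):
  a_5 = (6)(7)(429/16) / ((5 - 7)(5 + 8)) = (9009/8)/(-26) = -693/16
  a_3 = (4)(5)(-693/16) / ((3 - 7)(3 + 8)) = (-3465/4)/(-44) = 315/16
  a_1 = (2)(3)(315/16) / ((1 - 7)(1 + 8)) = (945/8)/(-54) = -35/16
Hence P_7(x) = 429 x^7/16 - 693 x^5/16 + 315 x^3/16 - 35 x/16.

P_7(x); series = 429 x^7/16 - 693 x^5/16 + 315 x^3/16 - 35 x/16


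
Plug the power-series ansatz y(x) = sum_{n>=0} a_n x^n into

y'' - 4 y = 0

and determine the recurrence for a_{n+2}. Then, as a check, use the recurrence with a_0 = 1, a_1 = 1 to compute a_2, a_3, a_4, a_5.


Substitute y = sum_n a_n x^n into y'' + (const) y = 0.
y''(x) = sum_{n>=0} (n+2)(n+1) a_{n+2} x^n.
The ODE becomes sum_n [(n+2)(n+1) a_{n+2} - 4 a_n] x^n = 0.
Setting each coefficient to zero gives the recurrence:
  (n+2)(n+1) a_{n+2} - 4 a_n = 0,
  a_{n+2} = 4 / ((n+1)(n+2)) a_n.

Check with a_0 = 1, a_1 = 1 (apply the recurrence for n = 0, 1, 2, 3): a_0 = 1, a_1 = 1, a_2 = 2, a_3 = 2/3, a_4 = 2/3, a_5 = 2/15.

a_{n+2} = 4/((n+1)(n+2)) * a_n; check: a_0 = 1, a_1 = 1, a_2 = 2, a_3 = 2/3, a_4 = 2/3, a_5 = 2/15


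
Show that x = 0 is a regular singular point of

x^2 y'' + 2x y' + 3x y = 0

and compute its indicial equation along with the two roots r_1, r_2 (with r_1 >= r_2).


Divide by x^2 to reach normal form y'' + P_1(x) y' + P_2(x) y = 0 with P_1(x) = 2/x and P_2(x) = 3/x.
x = 0 is a singular point because the y'-coefficient 2/x has a pole at x = 0 and the y-coefficient 3/x has a pole at x = 0.
It is a regular singular point because x P_1(x) = p(x) = 2 and x^2 P_2(x) = q(x) = 3x are polynomials, hence analytic at x = 0.
p(0) = 2,  q(0) = 0.
Indicial equation: r(r-1) + p(0) r + q(0) = 0, i.e. r^2 + (p(0) - 1) r + q(0) = 0, i.e. r^2 + 1 r = 0.
Discriminant: (1)^2 - 4(0) = 1, so r = (-1 ± 1)/2.
Solving: r_1 = 0, r_2 = -1.

indicial: r^2 + 1 r = 0; roots r_1 = 0, r_2 = -1


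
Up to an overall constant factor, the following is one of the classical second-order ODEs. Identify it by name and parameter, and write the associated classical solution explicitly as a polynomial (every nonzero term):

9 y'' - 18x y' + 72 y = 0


All three coefficients share the factor 9; dividing through by 9 gives  y'' - 2x y' + 8 y = 0.
This matches the Hermite equation y'' - 2x y' + 2n y = 0 with 2n = 8, so n = 4; the polynomial solution is H_4(x).
With y = sum_k a_k x^k, matching x^k gives (k+2)(k+1) a_{k+2} = 2(k - n) a_k = 2(k - 4) a_k. The right side vanishes at k = 4, so the series with the parity of 4 terminates at degree 4.
Standard normalization: leading coefficient of H_n is 2^n, so a_4 = 2^4 = 16. Work downward with a_k = (k+1)(k+2) a_{k+2} / (2(k - n)):
  a_2 = (3)(4)(16) / (2(2 - 4)) = 192/(-4) = -48
  a_0 = (1)(2)(-48) / (2(0 - 4)) = -96/(-8) = 12
Hence H_4(x) = 16 x^4 - 48 x^2 + 12.

H_4(x); series = 16 x^4 - 48 x^2 + 12


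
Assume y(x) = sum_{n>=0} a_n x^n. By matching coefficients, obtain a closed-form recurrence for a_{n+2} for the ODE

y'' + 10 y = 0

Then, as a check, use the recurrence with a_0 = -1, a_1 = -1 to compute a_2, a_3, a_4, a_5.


Substitute y = sum_n a_n x^n into y'' + (const) y = 0.
y''(x) = sum_{n>=0} (n+2)(n+1) a_{n+2} x^n.
The ODE becomes sum_n [(n+2)(n+1) a_{n+2} + 10 a_n] x^n = 0.
Setting each coefficient to zero gives the recurrence:
  (n+2)(n+1) a_{n+2} + 10 a_n = 0,
  a_{n+2} = -10 / ((n+1)(n+2)) a_n.

Check with a_0 = -1, a_1 = -1 (apply the recurrence for n = 0, 1, 2, 3): a_0 = -1, a_1 = -1, a_2 = 5, a_3 = 5/3, a_4 = -25/6, a_5 = -5/6.

a_{n+2} = -10/((n+1)(n+2)) * a_n; check: a_0 = -1, a_1 = -1, a_2 = 5, a_3 = 5/3, a_4 = -25/6, a_5 = -5/6


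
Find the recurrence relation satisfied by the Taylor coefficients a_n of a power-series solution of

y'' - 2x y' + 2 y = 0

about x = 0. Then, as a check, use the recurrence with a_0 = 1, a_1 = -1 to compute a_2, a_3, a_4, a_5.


Substitute y = sum_n a_n x^n.
y''(x) has coefficient (n+2)(n+1) a_{n+2} at x^n;
-2 x y'(x) has coefficient -2 n a_n at x^n (shift);
2 y(x) has coefficient 2 a_n at x^n.
Matching x^n: (n+2)(n+1) a_{n+2} + (-2n + 2) a_n = 0.
Thus a_{n+2} = (2n - 2) / ((n+1)(n+2)) * a_n.

Check with a_0 = 1, a_1 = -1 (apply the recurrence for n = 0, 1, 2, 3): a_0 = 1, a_1 = -1, a_2 = -1, a_3 = 0, a_4 = -1/6, a_5 = 0.

a_(n+2) = (2n - 2) / ((n+1)(n+2)) * a_n; check: a_0 = 1, a_1 = -1, a_2 = -1, a_3 = 0, a_4 = -1/6, a_5 = 0


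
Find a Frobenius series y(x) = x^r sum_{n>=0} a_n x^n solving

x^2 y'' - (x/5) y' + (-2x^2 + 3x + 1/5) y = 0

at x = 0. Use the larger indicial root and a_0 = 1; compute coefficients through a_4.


Write in Frobenius form y'' + (p(x)/x) y' + (q(x)/x^2) y = 0:
  p(x) = -1/5,  q(x) = -2x^2 + 3x + 1/5.
Indicial equation: r(r-1) + (-1/5) r + (1/5) = 0 -> roots r_1 = 1, r_2 = 1/5.
Take r = r_1 = 1. Let y(x) = x^r sum_{n>=0} a_n x^n with a_0 = 1.
Substitute y = x^r sum a_n x^n and match x^{r+n}. The recurrence is
  D(n) a_n + 3 a_{n-1} - 2 a_{n-2} = 0,  where D(n) = (r+n)(r+n-1) + (-1/5)(r+n) + (1/5).
  a_n = [-3 a_{n-1} + 2 a_{n-2}] / D(n).
Since the indicial polynomial factors as (r - r_1)(r - r_2), D(n) = (r_1 + n - r_1)(r_1 + n - r_2) = n(n + 4/5).
Evaluating step by step (a_0 = 1):
  n = 1: D(1) = 1(1 + 4/5) = 9/5; numerator = -3(1) = -3; a_1 = (-3)/(9/5) = -5/3
  n = 2: D(2) = 2(2 + 4/5) = 28/5; numerator = -3(-5/3) + 2(1) = 7; a_2 = (7)/(28/5) = 5/4
  n = 3: D(3) = 3(3 + 4/5) = 57/5; numerator = -3(5/4) + 2(-5/3) = -85/12; a_3 = (-85/12)/(57/5) = -425/684
  n = 4: D(4) = 4(4 + 4/5) = 96/5; numerator = -3(-425/684) + 2(5/4) = 995/228; a_4 = (995/228)/(96/5) = 4975/21888

r = 1; a_0 = 1; a_1 = -5/3; a_2 = 5/4; a_3 = -425/684; a_4 = 4975/21888
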